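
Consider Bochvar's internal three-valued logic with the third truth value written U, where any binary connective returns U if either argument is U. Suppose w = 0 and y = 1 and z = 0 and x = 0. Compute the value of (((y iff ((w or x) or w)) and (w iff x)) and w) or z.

w or x = 0 or 0 = 0
(w or x) or w = 0 or 0 = 0
y iff ((w or x) or w) = 1 iff 0 = 0
w iff x = 0 iff 0 = 1
(y iff ((w or x) or w)) and (w iff x) = 0 and 1 = 0
((y iff ((w or x) or w)) and (w iff x)) and w = 0 and 0 = 0
(((y iff ((w or x) or w)) and (w iff x)) and w) or z = 0 or 0 = 0

0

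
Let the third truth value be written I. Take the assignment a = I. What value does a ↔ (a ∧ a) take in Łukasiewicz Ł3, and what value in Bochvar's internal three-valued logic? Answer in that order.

In Łukasiewicz Ł3: a ∧ a = I ∧ I = I
a ↔ (a ∧ a) = I ↔ I = T
In Bochvar's internal three-valued logic: a ∧ a = I ∧ I = I
a ↔ (a ∧ a) = I ↔ I = I
They differ because Łukasiewicz Ł3 and Bochvar's internal three-valued logic treat I differently under the binary connectives.

T; I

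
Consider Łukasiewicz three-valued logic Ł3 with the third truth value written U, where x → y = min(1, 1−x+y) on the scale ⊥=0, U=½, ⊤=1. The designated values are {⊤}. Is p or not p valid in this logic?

Countermodel: p=U gives U, which is not designated.

No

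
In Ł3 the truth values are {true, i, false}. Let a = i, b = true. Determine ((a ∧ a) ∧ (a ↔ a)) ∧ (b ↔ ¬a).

i

a ∧ a = i ∧ i = i
a ↔ a = i ↔ i = true
(a ∧ a) ∧ (a ↔ a) = i ∧ true = i
¬a = ¬i = i
b ↔ ¬a = true ↔ i = i
((a ∧ a) ∧ (a ↔ a)) ∧ (b ↔ ¬a) = i ∧ i = i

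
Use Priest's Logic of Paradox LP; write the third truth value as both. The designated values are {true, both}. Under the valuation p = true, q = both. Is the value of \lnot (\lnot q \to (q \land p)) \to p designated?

Yes

\lnot q = \lnot both = both
q \land p = both \land true = both
\lnot q \to (q \land p) = both \to both = both  [\lnot both \lor both]
\lnot (\lnot q \to (q \land p)) = \lnot both = both
\lnot (\lnot q \to (q \land p)) \to p = both \to true = true
true ∈ {true, both}.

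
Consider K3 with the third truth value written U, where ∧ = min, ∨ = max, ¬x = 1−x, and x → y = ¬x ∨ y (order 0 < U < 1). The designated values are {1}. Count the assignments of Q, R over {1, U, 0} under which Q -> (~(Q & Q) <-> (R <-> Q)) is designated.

4

Designated under: (Q=1, R=0); (Q=0, R=1); (Q=0, R=U); (Q=0, R=0).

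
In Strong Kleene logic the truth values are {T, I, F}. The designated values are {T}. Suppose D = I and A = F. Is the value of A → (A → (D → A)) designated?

Yes

D → A = I → F = I  [¬I ∨ F]
A → (D → A) = F → I = T
A → (A → (D → A)) = F → T = T
T ∈ {T}.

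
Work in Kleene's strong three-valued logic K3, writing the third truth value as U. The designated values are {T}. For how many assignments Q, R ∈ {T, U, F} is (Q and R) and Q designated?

1

Designated under: (Q=T, R=T).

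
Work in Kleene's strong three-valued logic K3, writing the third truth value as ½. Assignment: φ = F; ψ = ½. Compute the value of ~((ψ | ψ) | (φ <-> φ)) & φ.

ψ | ψ = ½ | ½ = ½
φ <-> φ = F <-> F = T
(ψ | ψ) | (φ <-> φ) = ½ | T = T
~((ψ | ψ) | (φ <-> φ)) = ~T = F
~((ψ | ψ) | (φ <-> φ)) & φ = F & F = F

F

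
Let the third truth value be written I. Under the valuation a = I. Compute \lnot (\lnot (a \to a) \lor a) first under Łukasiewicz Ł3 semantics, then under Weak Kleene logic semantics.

In Łukasiewicz Ł3: a \to a = I \to I = True
\lnot (a \to a) = \lnot True = False
\lnot (a \to a) \lor a = False \lor I = I
\lnot (\lnot (a \to a) \lor a) = \lnot I = I
In Weak Kleene logic: a \to a = I \to I = I
\lnot (a \to a) = \lnot I = I
\lnot (a \to a) \lor a = I \lor I = I
\lnot (\lnot (a \to a) \lor a) = \lnot I = I

I; I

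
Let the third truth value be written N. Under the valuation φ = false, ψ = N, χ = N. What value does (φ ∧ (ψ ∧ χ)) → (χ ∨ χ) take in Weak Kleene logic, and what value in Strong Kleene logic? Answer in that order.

In Weak Kleene logic: ψ ∧ χ = N ∧ N = N
φ ∧ (ψ ∧ χ) = false ∧ N = N
χ ∨ χ = N ∨ N = N
(φ ∧ (ψ ∧ χ)) → (χ ∨ χ) = N → N = N  [any arg is the third value ⇒ result is the third value]
In Strong Kleene logic: ψ ∧ χ = N ∧ N = N
φ ∧ (ψ ∧ χ) = false ∧ N = false
χ ∨ χ = N ∨ N = N
(φ ∧ (ψ ∧ χ)) → (χ ∨ χ) = false → N = true  [¬false ∨ N]
They differ because Weak Kleene logic and Strong Kleene logic treat N differently under the binary connectives.

N; true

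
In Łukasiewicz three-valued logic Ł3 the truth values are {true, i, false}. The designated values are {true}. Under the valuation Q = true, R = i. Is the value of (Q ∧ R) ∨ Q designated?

Q ∧ R = true ∧ i = i
(Q ∧ R) ∨ Q = i ∨ true = true
true ∈ {true}.

Yes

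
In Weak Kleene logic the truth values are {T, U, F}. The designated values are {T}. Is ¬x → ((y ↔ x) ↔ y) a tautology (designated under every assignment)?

Countermodel: x=T, y=U gives U, which is not designated.

No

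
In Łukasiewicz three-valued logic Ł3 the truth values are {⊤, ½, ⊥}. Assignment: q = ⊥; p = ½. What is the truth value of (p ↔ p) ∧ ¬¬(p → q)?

½

p ↔ p = ½ ↔ ½ = ⊤  [1 − |½−½|]
p → q = ½ → ⊥ = ½
¬(p → q) = ¬½ = ½
¬¬(p → q) = ¬½ = ½
(p ↔ p) ∧ ¬¬(p → q) = ⊤ ∧ ½ = ½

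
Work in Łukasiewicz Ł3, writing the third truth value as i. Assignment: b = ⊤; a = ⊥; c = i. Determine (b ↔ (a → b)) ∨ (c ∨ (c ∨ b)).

⊤

a → b = ⊥ → ⊤ = ⊤
b ↔ (a → b) = ⊤ ↔ ⊤ = ⊤
c ∨ b = i ∨ ⊤ = ⊤
c ∨ (c ∨ b) = i ∨ ⊤ = ⊤
(b ↔ (a → b)) ∨ (c ∨ (c ∨ b)) = ⊤ ∨ ⊤ = ⊤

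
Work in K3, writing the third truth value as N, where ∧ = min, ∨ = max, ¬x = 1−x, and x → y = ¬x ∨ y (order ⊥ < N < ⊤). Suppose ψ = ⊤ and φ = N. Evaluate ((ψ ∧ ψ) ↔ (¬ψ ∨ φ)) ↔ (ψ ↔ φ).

N

ψ ∧ ψ = ⊤ ∧ ⊤ = ⊤
¬ψ = ¬⊤ = ⊥
¬ψ ∨ φ = ⊥ ∨ N = N
(ψ ∧ ψ) ↔ (¬ψ ∨ φ) = ⊤ ↔ N = N
ψ ↔ φ = ⊤ ↔ N = N
((ψ ∧ ψ) ↔ (¬ψ ∨ φ)) ↔ (ψ ↔ φ) = N ↔ N = N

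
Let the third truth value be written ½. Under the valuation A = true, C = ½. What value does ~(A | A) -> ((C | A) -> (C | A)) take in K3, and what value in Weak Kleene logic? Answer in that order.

In K3: A | A = true | true = true
~(A | A) = ~true = false
C | A = ½ | true = true
C | A = ½ | true = true
(C | A) -> (C | A) = true -> true = true
~(A | A) -> ((C | A) -> (C | A)) = false -> true = true
In Weak Kleene logic: A | A = true | true = true
~(A | A) = ~true = false
C | A = ½ | true = ½
C | A = ½ | true = ½
(C | A) -> (C | A) = ½ -> ½ = ½  [any arg is the third value ⇒ result is the third value]
~(A | A) -> ((C | A) -> (C | A)) = false -> ½ = ½
They differ because K3 and Weak Kleene logic treat ½ differently under the binary connectives.

true; ½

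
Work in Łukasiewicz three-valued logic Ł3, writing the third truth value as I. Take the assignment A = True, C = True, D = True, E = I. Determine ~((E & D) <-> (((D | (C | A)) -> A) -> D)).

E & D = I & True = I
C | A = True | True = True
D | (C | A) = True | True = True
(D | (C | A)) -> A = True -> True = True
((D | (C | A)) -> A) -> D = True -> True = True
(E & D) <-> (((D | (C | A)) -> A) -> D) = I <-> True = I  [1 − |½−1|]
~((E & D) <-> (((D | (C | A)) -> A) -> D)) = ~I = I

I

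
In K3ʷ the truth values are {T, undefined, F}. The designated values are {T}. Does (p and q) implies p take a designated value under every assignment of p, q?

No

Countermodel: p=T, q=undefined gives undefined, which is not designated.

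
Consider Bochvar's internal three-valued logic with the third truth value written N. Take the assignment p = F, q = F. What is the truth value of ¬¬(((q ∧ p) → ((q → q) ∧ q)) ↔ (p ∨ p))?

q ∧ p = F ∧ F = F
q → q = F → F = T
(q → q) ∧ q = T ∧ F = F
(q ∧ p) → ((q → q) ∧ q) = F → F = T
p ∨ p = F ∨ F = F
((q ∧ p) → ((q → q) ∧ q)) ↔ (p ∨ p) = T ↔ F = F
¬(((q ∧ p) → ((q → q) ∧ q)) ↔ (p ∨ p)) = ¬F = T
¬¬(((q ∧ p) → ((q → q) ∧ q)) ↔ (p ∨ p)) = ¬T = F

F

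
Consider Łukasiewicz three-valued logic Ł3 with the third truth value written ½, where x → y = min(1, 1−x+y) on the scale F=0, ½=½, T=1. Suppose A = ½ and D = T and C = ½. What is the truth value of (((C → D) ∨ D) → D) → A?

½

C → D = ½ → T = T  [min(1, 1−½+1)]
(C → D) ∨ D = T ∨ T = T
((C → D) ∨ D) → D = T → T = T
(((C → D) ∨ D) → D) → A = T → ½ = ½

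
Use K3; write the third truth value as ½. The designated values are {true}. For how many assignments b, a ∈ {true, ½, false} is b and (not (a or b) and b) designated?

0

Of the 9 assignments, 0 give a value in {true}.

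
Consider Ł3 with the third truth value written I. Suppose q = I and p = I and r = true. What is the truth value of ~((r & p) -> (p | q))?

false

r & p = true & I = I
p | q = I | I = I
(r & p) -> (p | q) = I -> I = true
~((r & p) -> (p | q)) = ~true = false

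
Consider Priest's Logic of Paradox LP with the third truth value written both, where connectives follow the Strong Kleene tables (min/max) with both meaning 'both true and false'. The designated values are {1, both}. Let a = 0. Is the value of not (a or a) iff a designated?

No

a or a = 0 or 0 = 0
not (a or a) = not 0 = 1
not (a or a) iff a = 1 iff 0 = 0
0 ∉ {1, both}.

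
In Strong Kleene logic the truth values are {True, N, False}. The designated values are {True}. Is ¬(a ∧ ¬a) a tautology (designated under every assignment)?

No

Countermodel: a=N gives N, which is not designated.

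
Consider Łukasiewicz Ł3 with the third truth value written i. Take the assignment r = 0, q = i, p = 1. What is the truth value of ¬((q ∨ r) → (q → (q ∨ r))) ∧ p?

0

q ∨ r = i ∨ 0 = i
q ∨ r = i ∨ 0 = i
q → (q ∨ r) = i → i = 1  [min(1, 1−½+½)]
(q ∨ r) → (q → (q ∨ r)) = i → 1 = 1
¬((q ∨ r) → (q → (q ∨ r))) = ¬1 = 0
¬((q ∨ r) → (q → (q ∨ r))) ∧ p = 0 ∧ 1 = 0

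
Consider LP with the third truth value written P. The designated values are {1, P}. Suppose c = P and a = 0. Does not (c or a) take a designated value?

c or a = P or 0 = P
not (c or a) = not P = P
P ∈ {1, P}.

Yes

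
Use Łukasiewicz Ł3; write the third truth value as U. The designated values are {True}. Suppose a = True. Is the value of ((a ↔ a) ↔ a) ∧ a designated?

a ↔ a = True ↔ True = True
(a ↔ a) ↔ a = True ↔ True = True
((a ↔ a) ↔ a) ∧ a = True ∧ True = True
True ∈ {True}.

Yes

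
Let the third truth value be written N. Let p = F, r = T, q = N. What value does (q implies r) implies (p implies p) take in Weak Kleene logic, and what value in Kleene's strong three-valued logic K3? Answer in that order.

In Weak Kleene logic: q implies r = N implies T = N  [any arg is the third value ⇒ result is the third value]
p implies p = F implies F = T
(q implies r) implies (p implies p) = N implies T = N
In Kleene's strong three-valued logic K3: q implies r = N implies T = T  [not N or T]
p implies p = F implies F = T
(q implies r) implies (p implies p) = T implies T = T
They differ because Weak Kleene logic and Kleene's strong three-valued logic K3 treat N differently under the binary connectives.

N; T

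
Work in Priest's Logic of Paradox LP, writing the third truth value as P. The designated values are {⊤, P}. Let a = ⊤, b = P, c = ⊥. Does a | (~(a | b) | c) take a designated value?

a | b = ⊤ | P = ⊤
~(a | b) = ~⊤ = ⊥
~(a | b) | c = ⊥ | ⊥ = ⊥
a | (~(a | b) | c) = ⊤ | ⊥ = ⊤
⊤ ∈ {⊤, P}.

Yes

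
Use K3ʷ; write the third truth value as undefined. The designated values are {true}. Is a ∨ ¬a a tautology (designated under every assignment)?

Countermodel: a=undefined gives undefined, which is not designated.

No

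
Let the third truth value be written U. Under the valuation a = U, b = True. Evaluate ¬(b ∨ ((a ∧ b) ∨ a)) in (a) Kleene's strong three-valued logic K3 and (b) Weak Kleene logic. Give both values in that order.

False; U

In Kleene's strong three-valued logic K3: a ∧ b = U ∧ True = U
(a ∧ b) ∨ a = U ∨ U = U
b ∨ ((a ∧ b) ∨ a) = True ∨ U = True
¬(b ∨ ((a ∧ b) ∨ a)) = ¬True = False
In Weak Kleene logic: a ∧ b = U ∧ True = U
(a ∧ b) ∨ a = U ∨ U = U
b ∨ ((a ∧ b) ∨ a) = True ∨ U = U
¬(b ∨ ((a ∧ b) ∨ a)) = ¬U = U
They differ because Kleene's strong three-valued logic K3 and Weak Kleene logic treat U differently under the binary connectives.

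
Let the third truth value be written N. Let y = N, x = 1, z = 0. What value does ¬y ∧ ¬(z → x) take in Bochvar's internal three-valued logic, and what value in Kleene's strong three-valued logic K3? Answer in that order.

N; 0

In Bochvar's internal three-valued logic: ¬y = ¬N = N
z → x = 0 → 1 = 1
¬(z → x) = ¬1 = 0
¬y ∧ ¬(z → x) = N ∧ 0 = N
In Kleene's strong three-valued logic K3: ¬y = ¬N = N
z → x = 0 → 1 = 1
¬(z → x) = ¬1 = 0
¬y ∧ ¬(z → x) = N ∧ 0 = 0
They differ because Bochvar's internal three-valued logic and Kleene's strong three-valued logic K3 treat N differently under the binary connectives.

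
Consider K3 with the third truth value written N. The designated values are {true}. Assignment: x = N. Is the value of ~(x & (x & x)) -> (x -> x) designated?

No

x & x = N & N = N
x & (x & x) = N & N = N
~(x & (x & x)) = ~N = N
x -> x = N -> N = N
~(x & (x & x)) -> (x -> x) = N -> N = N
N ∉ {true}.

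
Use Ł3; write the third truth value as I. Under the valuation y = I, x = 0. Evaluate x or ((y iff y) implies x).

0

y iff y = I iff I = 1  [1 − |½−½|]
(y iff y) implies x = 1 implies 0 = 0
x or ((y iff y) implies x) = 0 or 0 = 0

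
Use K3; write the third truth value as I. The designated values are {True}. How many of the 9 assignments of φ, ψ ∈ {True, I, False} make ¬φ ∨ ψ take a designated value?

5

Of the 9 assignments, 5 give a value in {True}.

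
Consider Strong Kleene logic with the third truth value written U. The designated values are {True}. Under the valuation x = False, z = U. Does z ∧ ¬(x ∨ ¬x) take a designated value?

No

¬x = ¬False = True
x ∨ ¬x = False ∨ True = True
¬(x ∨ ¬x) = ¬True = False
z ∧ ¬(x ∨ ¬x) = U ∧ False = False
False ∉ {True}.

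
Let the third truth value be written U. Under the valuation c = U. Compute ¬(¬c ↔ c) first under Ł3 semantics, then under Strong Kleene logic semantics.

In Ł3: ¬c = ¬U = U
¬c ↔ c = U ↔ U = True  [1 − |½−½|]
¬(¬c ↔ c) = ¬True = False
In Strong Kleene logic: ¬c = ¬U = U
¬c ↔ c = U ↔ U = U
¬(¬c ↔ c) = ¬U = U
They differ because Ł3 and Strong Kleene logic treat U differently under implication.

False; U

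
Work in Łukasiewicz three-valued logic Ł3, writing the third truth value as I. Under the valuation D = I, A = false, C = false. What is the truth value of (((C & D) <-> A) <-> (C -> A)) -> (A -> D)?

true

C & D = false & I = false
(C & D) <-> A = false <-> false = true
C -> A = false -> false = true
((C & D) <-> A) <-> (C -> A) = true <-> true = true
A -> D = false -> I = true  [min(1, 1−0+½)]
(((C & D) <-> A) <-> (C -> A)) -> (A -> D) = true -> true = true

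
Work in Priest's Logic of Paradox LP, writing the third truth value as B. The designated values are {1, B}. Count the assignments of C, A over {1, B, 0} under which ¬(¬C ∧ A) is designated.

8

Of the 9 assignments, 8 give a value in {1, B}.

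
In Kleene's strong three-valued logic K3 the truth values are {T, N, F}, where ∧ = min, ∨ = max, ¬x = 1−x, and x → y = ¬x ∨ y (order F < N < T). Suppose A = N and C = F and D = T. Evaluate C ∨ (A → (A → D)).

T

A → D = N → T = T  [¬N ∨ T]
A → (A → D) = N → T = T
C ∨ (A → (A → D)) = F ∨ T = T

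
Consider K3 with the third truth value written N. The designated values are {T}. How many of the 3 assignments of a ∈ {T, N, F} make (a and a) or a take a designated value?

a=T: T ✓
a=N: N ·
a=F: F ·

1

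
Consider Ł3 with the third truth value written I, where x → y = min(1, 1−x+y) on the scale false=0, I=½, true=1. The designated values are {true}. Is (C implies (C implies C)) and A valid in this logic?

No

Countermodel: C=true, A=I gives I, which is not designated.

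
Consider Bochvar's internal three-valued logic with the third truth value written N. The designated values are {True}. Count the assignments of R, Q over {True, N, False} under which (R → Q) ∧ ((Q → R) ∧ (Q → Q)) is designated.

Designated under: (R=True, Q=True); (R=False, Q=False).

2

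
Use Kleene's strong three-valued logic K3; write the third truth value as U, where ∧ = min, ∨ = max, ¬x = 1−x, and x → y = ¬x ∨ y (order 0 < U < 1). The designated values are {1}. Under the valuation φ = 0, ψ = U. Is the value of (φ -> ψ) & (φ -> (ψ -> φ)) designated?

Yes

φ -> ψ = 0 -> U = 1  [~0 | U]
ψ -> φ = U -> 0 = U
φ -> (ψ -> φ) = 0 -> U = 1
(φ -> ψ) & (φ -> (ψ -> φ)) = 1 & 1 = 1
1 ∈ {1}.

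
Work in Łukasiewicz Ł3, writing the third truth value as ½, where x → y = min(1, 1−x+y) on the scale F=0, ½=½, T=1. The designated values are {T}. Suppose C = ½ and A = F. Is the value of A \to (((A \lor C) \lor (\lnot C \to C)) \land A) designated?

A \lor C = F \lor ½ = ½
\lnot C = \lnot ½ = ½
\lnot C \to C = ½ \to ½ = T
(A \lor C) \lor (\lnot C \to C) = ½ \lor T = T
((A \lor C) \lor (\lnot C \to C)) \land A = T \land F = F
A \to (((A \lor C) \lor (\lnot C \to C)) \land A) = F \to F = T
T ∈ {T}.

Yes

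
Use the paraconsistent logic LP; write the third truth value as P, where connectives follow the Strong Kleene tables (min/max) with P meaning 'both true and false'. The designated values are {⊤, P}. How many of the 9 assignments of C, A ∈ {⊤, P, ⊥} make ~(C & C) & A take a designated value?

Designated under: (C=P, A=⊤); (C=P, A=P); (C=⊥, A=⊤); (C=⊥, A=P).

4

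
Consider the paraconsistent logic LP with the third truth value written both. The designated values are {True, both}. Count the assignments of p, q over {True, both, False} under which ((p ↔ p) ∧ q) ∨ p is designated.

8

Of the 9 assignments, 8 give a value in {True, both}.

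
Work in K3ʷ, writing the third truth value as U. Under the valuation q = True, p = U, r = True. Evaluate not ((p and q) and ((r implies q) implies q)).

p and q = U and True = U
r implies q = True implies True = True
(r implies q) implies q = True implies True = True
(p and q) and ((r implies q) implies q) = U and True = U
not ((p and q) and ((r implies q) implies q)) = not U = U

U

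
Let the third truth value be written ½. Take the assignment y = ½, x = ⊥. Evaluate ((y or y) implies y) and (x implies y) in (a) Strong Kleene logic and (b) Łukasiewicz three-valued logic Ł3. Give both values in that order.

In Strong Kleene logic: y or y = ½ or ½ = ½
(y or y) implies y = ½ implies ½ = ½  [not ½ or ½]
x implies y = ⊥ implies ½ = ⊤
((y or y) implies y) and (x implies y) = ½ and ⊤ = ½
In Łukasiewicz three-valued logic Ł3: y or y = ½ or ½ = ½
(y or y) implies y = ½ implies ½ = ⊤
x implies y = ⊥ implies ½ = ⊤
((y or y) implies y) and (x implies y) = ⊤ and ⊤ = ⊤
They differ because Strong Kleene logic and Łukasiewicz three-valued logic Ł3 treat ½ differently under implication.

½; ⊤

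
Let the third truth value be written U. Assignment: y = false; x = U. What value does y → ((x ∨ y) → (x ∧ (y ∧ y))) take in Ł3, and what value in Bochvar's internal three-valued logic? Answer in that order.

In Ł3: x ∨ y = U ∨ false = U
y ∧ y = false ∧ false = false
x ∧ (y ∧ y) = U ∧ false = false
(x ∨ y) → (x ∧ (y ∧ y)) = U → false = U  [min(1, 1−½+0)]
y → ((x ∨ y) → (x ∧ (y ∧ y))) = false → U = true
In Bochvar's internal three-valued logic: x ∨ y = U ∨ false = U
y ∧ y = false ∧ false = false
x ∧ (y ∧ y) = U ∧ false = U
(x ∨ y) → (x ∧ (y ∧ y)) = U → U = U
y → ((x ∨ y) → (x ∧ (y ∧ y))) = false → U = U
They differ because Ł3 and Bochvar's internal three-valued logic treat U differently under the binary connectives.

true; U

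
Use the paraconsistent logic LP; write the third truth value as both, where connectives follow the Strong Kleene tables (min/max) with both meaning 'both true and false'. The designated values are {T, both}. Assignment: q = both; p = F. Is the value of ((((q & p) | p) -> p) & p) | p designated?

No

q & p = both & F = F
(q & p) | p = F | F = F
((q & p) | p) -> p = F -> F = T
(((q & p) | p) -> p) & p = T & F = F
((((q & p) | p) -> p) & p) | p = F | F = F
F ∉ {T, both}.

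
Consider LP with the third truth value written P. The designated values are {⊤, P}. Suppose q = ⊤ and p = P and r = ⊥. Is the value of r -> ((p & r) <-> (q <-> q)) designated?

p & r = P & ⊥ = ⊥
q <-> q = ⊤ <-> ⊤ = ⊤
(p & r) <-> (q <-> q) = ⊥ <-> ⊤ = ⊥
r -> ((p & r) <-> (q <-> q)) = ⊥ -> ⊥ = ⊤
⊤ ∈ {⊤, P}.

Yes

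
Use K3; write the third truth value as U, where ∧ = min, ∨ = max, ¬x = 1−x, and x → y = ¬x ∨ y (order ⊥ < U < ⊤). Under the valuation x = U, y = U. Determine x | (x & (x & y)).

x & y = U & U = U
x & (x & y) = U & U = U
x | (x & (x & y)) = U | U = U

U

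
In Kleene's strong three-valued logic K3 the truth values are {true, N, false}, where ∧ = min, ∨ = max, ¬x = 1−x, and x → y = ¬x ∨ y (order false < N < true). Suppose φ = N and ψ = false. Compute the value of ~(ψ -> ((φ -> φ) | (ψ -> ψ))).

false

φ -> φ = N -> N = N
ψ -> ψ = false -> false = true
(φ -> φ) | (ψ -> ψ) = N | true = true
ψ -> ((φ -> φ) | (ψ -> ψ)) = false -> true = true
~(ψ -> ((φ -> φ) | (ψ -> ψ))) = ~true = false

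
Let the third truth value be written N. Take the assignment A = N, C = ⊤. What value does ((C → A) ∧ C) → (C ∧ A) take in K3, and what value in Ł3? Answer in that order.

N; ⊤

In K3: C → A = ⊤ → N = N  [¬⊤ ∨ N]
(C → A) ∧ C = N ∧ ⊤ = N
C ∧ A = ⊤ ∧ N = N
((C → A) ∧ C) → (C ∧ A) = N → N = N
In Ł3: C → A = ⊤ → N = N  [min(1, 1−1+½)]
(C → A) ∧ C = N ∧ ⊤ = N
C ∧ A = ⊤ ∧ N = N
((C → A) ∧ C) → (C ∧ A) = N → N = ⊤
They differ because K3 and Ł3 treat N differently under implication.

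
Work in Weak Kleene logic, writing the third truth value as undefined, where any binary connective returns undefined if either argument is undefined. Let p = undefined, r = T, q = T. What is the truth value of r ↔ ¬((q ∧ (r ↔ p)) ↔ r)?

undefined

r ↔ p = T ↔ undefined = undefined
q ∧ (r ↔ p) = T ∧ undefined = undefined
(q ∧ (r ↔ p)) ↔ r = undefined ↔ T = undefined
¬((q ∧ (r ↔ p)) ↔ r) = ¬undefined = undefined
r ↔ ¬((q ∧ (r ↔ p)) ↔ r) = T ↔ undefined = undefined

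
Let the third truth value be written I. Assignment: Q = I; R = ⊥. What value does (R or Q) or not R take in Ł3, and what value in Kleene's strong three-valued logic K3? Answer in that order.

In Ł3: R or Q = ⊥ or I = I
not R = not ⊥ = ⊤
(R or Q) or not R = I or ⊤ = ⊤
In Kleene's strong three-valued logic K3: R or Q = ⊥ or I = I
not R = not ⊥ = ⊤
(R or Q) or not R = I or ⊤ = ⊤

⊤; ⊤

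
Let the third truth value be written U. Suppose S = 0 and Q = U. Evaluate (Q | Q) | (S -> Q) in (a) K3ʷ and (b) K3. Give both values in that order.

U; 1

In K3ʷ: Q | Q = U | U = U
S -> Q = 0 -> U = U  [any arg is the third value ⇒ result is the third value]
(Q | Q) | (S -> Q) = U | U = U
In K3: Q | Q = U | U = U
S -> Q = 0 -> U = 1
(Q | Q) | (S -> Q) = U | 1 = 1
They differ because K3ʷ and K3 treat U differently under the binary connectives.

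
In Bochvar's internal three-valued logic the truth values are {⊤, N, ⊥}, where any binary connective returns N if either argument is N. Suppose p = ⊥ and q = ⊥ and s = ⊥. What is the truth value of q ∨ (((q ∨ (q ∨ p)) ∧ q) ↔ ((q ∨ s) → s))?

q ∨ p = ⊥ ∨ ⊥ = ⊥
q ∨ (q ∨ p) = ⊥ ∨ ⊥ = ⊥
(q ∨ (q ∨ p)) ∧ q = ⊥ ∧ ⊥ = ⊥
q ∨ s = ⊥ ∨ ⊥ = ⊥
(q ∨ s) → s = ⊥ → ⊥ = ⊤
((q ∨ (q ∨ p)) ∧ q) ↔ ((q ∨ s) → s) = ⊥ ↔ ⊤ = ⊥
q ∨ (((q ∨ (q ∨ p)) ∧ q) ↔ ((q ∨ s) → s)) = ⊥ ∨ ⊥ = ⊥

⊥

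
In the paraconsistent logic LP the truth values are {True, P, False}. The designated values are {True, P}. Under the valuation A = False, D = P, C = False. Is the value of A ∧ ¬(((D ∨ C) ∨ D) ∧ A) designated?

No

D ∨ C = P ∨ False = P
(D ∨ C) ∨ D = P ∨ P = P
((D ∨ C) ∨ D) ∧ A = P ∧ False = False
¬(((D ∨ C) ∨ D) ∧ A) = ¬False = True
A ∧ ¬(((D ∨ C) ∨ D) ∧ A) = False ∧ True = False
False ∉ {True, P}.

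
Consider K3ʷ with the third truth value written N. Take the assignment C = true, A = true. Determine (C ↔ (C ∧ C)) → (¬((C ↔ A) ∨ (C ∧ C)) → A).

true

C ∧ C = true ∧ true = true
C ↔ (C ∧ C) = true ↔ true = true
C ↔ A = true ↔ true = true
C ∧ C = true ∧ true = true
(C ↔ A) ∨ (C ∧ C) = true ∨ true = true
¬((C ↔ A) ∨ (C ∧ C)) = ¬true = false
¬((C ↔ A) ∨ (C ∧ C)) → A = false → true = true
(C ↔ (C ∧ C)) → (¬((C ↔ A) ∨ (C ∧ C)) → A) = true → true = true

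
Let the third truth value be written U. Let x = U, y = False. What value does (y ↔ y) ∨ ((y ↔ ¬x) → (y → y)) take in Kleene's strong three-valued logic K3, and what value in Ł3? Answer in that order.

True; True

In Kleene's strong three-valued logic K3: y ↔ y = False ↔ False = True
¬x = ¬U = U
y ↔ ¬x = False ↔ U = U
y → y = False → False = True
(y ↔ ¬x) → (y → y) = U → True = True  [¬U ∨ True]
(y ↔ y) ∨ ((y ↔ ¬x) → (y → y)) = True ∨ True = True
In Ł3: y ↔ y = False ↔ False = True
¬x = ¬U = U
y ↔ ¬x = False ↔ U = U  [1 − |0−½|]
y → y = False → False = True
(y ↔ ¬x) → (y → y) = U → True = True
(y ↔ y) ∨ ((y ↔ ¬x) → (y → y)) = True ∨ True = True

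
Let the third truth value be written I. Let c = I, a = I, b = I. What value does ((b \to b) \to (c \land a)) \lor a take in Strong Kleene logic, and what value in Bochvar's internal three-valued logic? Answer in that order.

In Strong Kleene logic: b \to b = I \to I = I
c \land a = I \land I = I
(b \to b) \to (c \land a) = I \to I = I
((b \to b) \to (c \land a)) \lor a = I \lor I = I
In Bochvar's internal three-valued logic: b \to b = I \to I = I  [any arg is the third value ⇒ result is the third value]
c \land a = I \land I = I
(b \to b) \to (c \land a) = I \to I = I
((b \to b) \to (c \land a)) \lor a = I \lor I = I

I; I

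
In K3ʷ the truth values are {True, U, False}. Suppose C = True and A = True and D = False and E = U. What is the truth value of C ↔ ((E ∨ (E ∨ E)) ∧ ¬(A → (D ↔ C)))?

U

E ∨ E = U ∨ U = U
E ∨ (E ∨ E) = U ∨ U = U
D ↔ C = False ↔ True = False
A → (D ↔ C) = True → False = False
¬(A → (D ↔ C)) = ¬False = True
(E ∨ (E ∨ E)) ∧ ¬(A → (D ↔ C)) = U ∧ True = U
C ↔ ((E ∨ (E ∨ E)) ∧ ¬(A → (D ↔ C))) = True ↔ U = U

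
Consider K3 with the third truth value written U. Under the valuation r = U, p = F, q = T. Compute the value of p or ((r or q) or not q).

r or q = U or T = T
not q = not T = F
(r or q) or not q = T or F = T
p or ((r or q) or not q) = F or T = T

T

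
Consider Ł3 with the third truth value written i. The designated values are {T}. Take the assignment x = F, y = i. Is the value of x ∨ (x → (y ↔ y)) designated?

y ↔ y = i ↔ i = T  [1 − |½−½|]
x → (y ↔ y) = F → T = T
x ∨ (x → (y ↔ y)) = F ∨ T = T
T ∈ {T}.

Yes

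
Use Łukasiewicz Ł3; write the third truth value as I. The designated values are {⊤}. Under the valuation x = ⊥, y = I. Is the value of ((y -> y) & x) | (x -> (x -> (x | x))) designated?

Yes

y -> y = I -> I = ⊤  [min(1, 1−½+½)]
(y -> y) & x = ⊤ & ⊥ = ⊥
x | x = ⊥ | ⊥ = ⊥
x -> (x | x) = ⊥ -> ⊥ = ⊤
x -> (x -> (x | x)) = ⊥ -> ⊤ = ⊤
((y -> y) & x) | (x -> (x -> (x | x))) = ⊥ | ⊤ = ⊤
⊤ ∈ {⊤}.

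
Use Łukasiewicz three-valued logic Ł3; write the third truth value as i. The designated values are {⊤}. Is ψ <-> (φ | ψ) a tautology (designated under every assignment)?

Countermodel: ψ=i, φ=⊤ gives i, which is not designated.

No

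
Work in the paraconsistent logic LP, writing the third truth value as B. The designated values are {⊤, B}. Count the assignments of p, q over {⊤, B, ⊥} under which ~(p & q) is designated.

8

Of the 9 assignments, 8 give a value in {⊤, B}.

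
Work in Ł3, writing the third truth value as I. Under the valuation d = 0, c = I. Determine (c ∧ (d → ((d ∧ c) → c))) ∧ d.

0

d ∧ c = 0 ∧ I = 0
(d ∧ c) → c = 0 → I = 1  [min(1, 1−0+½)]
d → ((d ∧ c) → c) = 0 → 1 = 1
c ∧ (d → ((d ∧ c) → c)) = I ∧ 1 = I
(c ∧ (d → ((d ∧ c) → c))) ∧ d = I ∧ 0 = 0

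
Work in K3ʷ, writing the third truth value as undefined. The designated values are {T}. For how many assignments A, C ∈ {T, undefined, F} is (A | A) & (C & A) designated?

Designated under: (A=T, C=T).

1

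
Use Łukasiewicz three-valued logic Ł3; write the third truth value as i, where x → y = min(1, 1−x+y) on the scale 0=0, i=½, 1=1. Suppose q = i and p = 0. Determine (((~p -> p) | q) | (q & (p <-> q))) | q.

~p = ~0 = 1
~p -> p = 1 -> 0 = 0
(~p -> p) | q = 0 | i = i
p <-> q = 0 <-> i = i  [1 − |0−½|]
q & (p <-> q) = i & i = i
((~p -> p) | q) | (q & (p <-> q)) = i | i = i
(((~p -> p) | q) | (q & (p <-> q))) | q = i | i = i

i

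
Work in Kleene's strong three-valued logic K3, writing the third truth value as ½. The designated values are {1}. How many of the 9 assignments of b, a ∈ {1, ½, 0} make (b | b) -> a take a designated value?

5

Of the 9 assignments, 5 give a value in {1}.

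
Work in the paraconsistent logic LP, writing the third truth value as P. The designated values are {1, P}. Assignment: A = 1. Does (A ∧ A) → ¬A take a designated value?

A ∧ A = 1 ∧ 1 = 1
¬A = ¬1 = 0
(A ∧ A) → ¬A = 1 → 0 = 0
0 ∉ {1, P}.

No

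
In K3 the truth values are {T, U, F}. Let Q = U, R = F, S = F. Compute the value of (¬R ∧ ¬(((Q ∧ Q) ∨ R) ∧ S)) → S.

¬R = ¬F = T
Q ∧ Q = U ∧ U = U
(Q ∧ Q) ∨ R = U ∨ F = U
((Q ∧ Q) ∨ R) ∧ S = U ∧ F = F
¬(((Q ∧ Q) ∨ R) ∧ S) = ¬F = T
¬R ∧ ¬(((Q ∧ Q) ∨ R) ∧ S) = T ∧ T = T
(¬R ∧ ¬(((Q ∧ Q) ∨ R) ∧ S)) → S = T → F = F

F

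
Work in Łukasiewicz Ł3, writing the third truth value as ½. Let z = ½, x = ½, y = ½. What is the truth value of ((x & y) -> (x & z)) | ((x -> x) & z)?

1

x & y = ½ & ½ = ½
x & z = ½ & ½ = ½
(x & y) -> (x & z) = ½ -> ½ = 1  [min(1, 1−½+½)]
x -> x = ½ -> ½ = 1
(x -> x) & z = 1 & ½ = ½
((x & y) -> (x & z)) | ((x -> x) & z) = 1 | ½ = 1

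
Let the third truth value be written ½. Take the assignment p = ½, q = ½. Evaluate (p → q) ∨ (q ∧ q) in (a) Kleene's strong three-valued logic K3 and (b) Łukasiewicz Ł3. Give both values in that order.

In Kleene's strong three-valued logic K3: p → q = ½ → ½ = ½  [¬½ ∨ ½]
q ∧ q = ½ ∧ ½ = ½
(p → q) ∨ (q ∧ q) = ½ ∨ ½ = ½
In Łukasiewicz Ł3: p → q = ½ → ½ = T
q ∧ q = ½ ∧ ½ = ½
(p → q) ∨ (q ∧ q) = T ∨ ½ = T
They differ because Kleene's strong three-valued logic K3 and Łukasiewicz Ł3 treat ½ differently under implication.

½; T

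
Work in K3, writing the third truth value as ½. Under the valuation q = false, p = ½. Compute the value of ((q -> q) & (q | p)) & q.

false

q -> q = false -> false = true
q | p = false | ½ = ½
(q -> q) & (q | p) = true & ½ = ½
((q -> q) & (q | p)) & q = ½ & false = false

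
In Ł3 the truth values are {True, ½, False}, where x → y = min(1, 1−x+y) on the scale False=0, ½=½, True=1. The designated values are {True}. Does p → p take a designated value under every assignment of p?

Yes

Every assignment of p over {True, ½, False} gives a value in {True}.
In particular, with p=½: p → p = True.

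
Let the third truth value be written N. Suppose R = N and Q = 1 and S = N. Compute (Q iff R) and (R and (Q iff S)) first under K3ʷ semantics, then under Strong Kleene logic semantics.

N; N

In K3ʷ: Q iff R = 1 iff N = N
Q iff S = 1 iff N = N
R and (Q iff S) = N and N = N
(Q iff R) and (R and (Q iff S)) = N and N = N
In Strong Kleene logic: Q iff R = 1 iff N = N
Q iff S = 1 iff N = N
R and (Q iff S) = N and N = N
(Q iff R) and (R and (Q iff S)) = N and N = N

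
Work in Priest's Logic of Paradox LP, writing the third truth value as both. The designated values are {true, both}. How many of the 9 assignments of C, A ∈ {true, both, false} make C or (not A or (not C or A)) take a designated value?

9

Of the 9 assignments, 9 give a value in {true, both}.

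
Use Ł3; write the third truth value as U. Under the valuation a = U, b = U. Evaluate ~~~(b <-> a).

b <-> a = U <-> U = T  [1 − |½−½|]
~(b <-> a) = ~T = F
~~(b <-> a) = ~F = T
~~~(b <-> a) = ~T = F

F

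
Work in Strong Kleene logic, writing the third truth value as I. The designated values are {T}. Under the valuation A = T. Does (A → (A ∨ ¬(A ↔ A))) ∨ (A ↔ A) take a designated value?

A ↔ A = T ↔ T = T
¬(A ↔ A) = ¬T = F
A ∨ ¬(A ↔ A) = T ∨ F = T
A → (A ∨ ¬(A ↔ A)) = T → T = T
A ↔ A = T ↔ T = T
(A → (A ∨ ¬(A ↔ A))) ∨ (A ↔ A) = T ∨ T = T
T ∈ {T}.

Yes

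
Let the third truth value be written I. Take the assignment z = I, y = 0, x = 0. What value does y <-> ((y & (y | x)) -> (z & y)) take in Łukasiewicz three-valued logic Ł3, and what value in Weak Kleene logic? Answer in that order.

0; I

In Łukasiewicz three-valued logic Ł3: y | x = 0 | 0 = 0
y & (y | x) = 0 & 0 = 0
z & y = I & 0 = 0
(y & (y | x)) -> (z & y) = 0 -> 0 = 1
y <-> ((y & (y | x)) -> (z & y)) = 0 <-> 1 = 0
In Weak Kleene logic: y | x = 0 | 0 = 0
y & (y | x) = 0 & 0 = 0
z & y = I & 0 = I
(y & (y | x)) -> (z & y) = 0 -> I = I
y <-> ((y & (y | x)) -> (z & y)) = 0 <-> I = I
They differ because Łukasiewicz three-valued logic Ł3 and Weak Kleene logic treat I differently under the binary connectives.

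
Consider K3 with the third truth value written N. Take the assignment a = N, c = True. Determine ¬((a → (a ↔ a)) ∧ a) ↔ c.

a ↔ a = N ↔ N = N
a → (a ↔ a) = N → N = N  [¬N ∨ N]
(a → (a ↔ a)) ∧ a = N ∧ N = N
¬((a → (a ↔ a)) ∧ a) = ¬N = N
¬((a → (a ↔ a)) ∧ a) ↔ c = N ↔ True = N

N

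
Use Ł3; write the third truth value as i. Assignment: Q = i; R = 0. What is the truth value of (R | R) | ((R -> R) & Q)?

i

R | R = 0 | 0 = 0
R -> R = 0 -> 0 = 1
(R -> R) & Q = 1 & i = i
(R | R) | ((R -> R) & Q) = 0 | i = i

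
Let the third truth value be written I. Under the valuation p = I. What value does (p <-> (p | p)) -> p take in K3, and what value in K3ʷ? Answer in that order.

In K3: p | p = I | I = I
p <-> (p | p) = I <-> I = I
(p <-> (p | p)) -> p = I -> I = I  [~I | I]
In K3ʷ: p | p = I | I = I
p <-> (p | p) = I <-> I = I
(p <-> (p | p)) -> p = I -> I = I  [any arg is the third value ⇒ result is the third value]

I; I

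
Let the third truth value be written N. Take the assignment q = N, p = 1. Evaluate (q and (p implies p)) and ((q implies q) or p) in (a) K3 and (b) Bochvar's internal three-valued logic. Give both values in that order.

N; N

In K3: p implies p = 1 implies 1 = 1
q and (p implies p) = N and 1 = N
q implies q = N implies N = N
(q implies q) or p = N or 1 = 1
(q and (p implies p)) and ((q implies q) or p) = N and 1 = N
In Bochvar's internal three-valued logic: p implies p = 1 implies 1 = 1
q and (p implies p) = N and 1 = N
q implies q = N implies N = N
(q implies q) or p = N or 1 = N
(q and (p implies p)) and ((q implies q) or p) = N and N = N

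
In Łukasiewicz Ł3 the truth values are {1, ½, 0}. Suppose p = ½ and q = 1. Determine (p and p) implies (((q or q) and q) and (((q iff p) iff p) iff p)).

1

p and p = ½ and ½ = ½
q or q = 1 or 1 = 1
(q or q) and q = 1 and 1 = 1
q iff p = 1 iff ½ = ½  [1 − |1−½|]
(q iff p) iff p = ½ iff ½ = 1
((q iff p) iff p) iff p = 1 iff ½ = ½
((q or q) and q) and (((q iff p) iff p) iff p) = 1 and ½ = ½
(p and p) implies (((q or q) and q) and (((q iff p) iff p) iff p)) = ½ implies ½ = 1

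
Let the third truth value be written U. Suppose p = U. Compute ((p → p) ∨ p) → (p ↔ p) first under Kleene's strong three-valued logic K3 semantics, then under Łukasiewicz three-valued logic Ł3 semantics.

U; T

In Kleene's strong three-valued logic K3: p → p = U → U = U  [¬U ∨ U]
(p → p) ∨ p = U ∨ U = U
p ↔ p = U ↔ U = U
((p → p) ∨ p) → (p ↔ p) = U → U = U
In Łukasiewicz three-valued logic Ł3: p → p = U → U = T  [min(1, 1−½+½)]
(p → p) ∨ p = T ∨ U = T
p ↔ p = U ↔ U = T
((p → p) ∨ p) → (p ↔ p) = T → T = T
They differ because Kleene's strong three-valued logic K3 and Łukasiewicz three-valued logic Ł3 treat U differently under implication.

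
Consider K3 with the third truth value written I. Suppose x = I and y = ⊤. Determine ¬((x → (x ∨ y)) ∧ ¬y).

x ∨ y = I ∨ ⊤ = ⊤
x → (x ∨ y) = I → ⊤ = ⊤  [¬I ∨ ⊤]
¬y = ¬⊤ = ⊥
(x → (x ∨ y)) ∧ ¬y = ⊤ ∧ ⊥ = ⊥
¬((x → (x ∨ y)) ∧ ¬y) = ¬⊥ = ⊤

⊤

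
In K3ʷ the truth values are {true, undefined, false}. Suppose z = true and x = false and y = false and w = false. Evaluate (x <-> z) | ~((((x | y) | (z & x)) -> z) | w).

false

x <-> z = false <-> true = false
x | y = false | false = false
z & x = true & false = false
(x | y) | (z & x) = false | false = false
((x | y) | (z & x)) -> z = false -> true = true
(((x | y) | (z & x)) -> z) | w = true | false = true
~((((x | y) | (z & x)) -> z) | w) = ~true = false
(x <-> z) | ~((((x | y) | (z & x)) -> z) | w) = false | false = false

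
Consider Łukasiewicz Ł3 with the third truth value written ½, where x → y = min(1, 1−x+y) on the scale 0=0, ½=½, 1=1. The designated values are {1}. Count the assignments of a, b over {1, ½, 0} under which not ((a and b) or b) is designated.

3

Designated under: (a=1, b=0); (a=½, b=0); (a=0, b=0).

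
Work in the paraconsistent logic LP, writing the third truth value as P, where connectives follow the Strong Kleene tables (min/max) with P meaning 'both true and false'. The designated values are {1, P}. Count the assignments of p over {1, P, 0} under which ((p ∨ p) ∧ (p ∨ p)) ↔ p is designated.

p=1: 1 ✓
p=P: P ✓
p=0: 1 ✓

3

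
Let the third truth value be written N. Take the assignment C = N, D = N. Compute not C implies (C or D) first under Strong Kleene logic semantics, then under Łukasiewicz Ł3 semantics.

N; T

In Strong Kleene logic: not C = not N = N
C or D = N or N = N
not C implies (C or D) = N implies N = N
In Łukasiewicz Ł3: not C = not N = N
C or D = N or N = N
not C implies (C or D) = N implies N = T  [min(1, 1−½+½)]
They differ because Strong Kleene logic and Łukasiewicz Ł3 treat N differently under implication.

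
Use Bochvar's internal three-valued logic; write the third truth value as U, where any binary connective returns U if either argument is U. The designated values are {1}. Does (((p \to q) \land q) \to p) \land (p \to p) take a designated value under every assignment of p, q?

Countermodel: p=1, q=U gives U, which is not designated.

No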